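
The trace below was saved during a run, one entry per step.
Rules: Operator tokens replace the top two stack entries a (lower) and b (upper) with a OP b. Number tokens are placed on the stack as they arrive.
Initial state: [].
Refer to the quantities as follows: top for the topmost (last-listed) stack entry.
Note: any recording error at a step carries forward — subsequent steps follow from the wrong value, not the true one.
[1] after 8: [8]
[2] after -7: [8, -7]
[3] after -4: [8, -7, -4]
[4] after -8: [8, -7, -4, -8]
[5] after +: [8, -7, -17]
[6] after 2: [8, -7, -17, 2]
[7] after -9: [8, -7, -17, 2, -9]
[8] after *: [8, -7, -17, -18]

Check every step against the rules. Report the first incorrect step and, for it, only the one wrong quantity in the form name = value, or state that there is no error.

Step 1: push 8: top = 8 — no discrepancy.
Step 2: push -7: top = -7 — checks out.
Step 3: push -4: top = -4 — in agreement.
Step 4: push -8: top = -8 — same as recorded.
Step 5: -4 + -8 = -12 — this is not what the trace shows.
Step 5 is the first one off; corrected, top = -12.

step 5, top = -12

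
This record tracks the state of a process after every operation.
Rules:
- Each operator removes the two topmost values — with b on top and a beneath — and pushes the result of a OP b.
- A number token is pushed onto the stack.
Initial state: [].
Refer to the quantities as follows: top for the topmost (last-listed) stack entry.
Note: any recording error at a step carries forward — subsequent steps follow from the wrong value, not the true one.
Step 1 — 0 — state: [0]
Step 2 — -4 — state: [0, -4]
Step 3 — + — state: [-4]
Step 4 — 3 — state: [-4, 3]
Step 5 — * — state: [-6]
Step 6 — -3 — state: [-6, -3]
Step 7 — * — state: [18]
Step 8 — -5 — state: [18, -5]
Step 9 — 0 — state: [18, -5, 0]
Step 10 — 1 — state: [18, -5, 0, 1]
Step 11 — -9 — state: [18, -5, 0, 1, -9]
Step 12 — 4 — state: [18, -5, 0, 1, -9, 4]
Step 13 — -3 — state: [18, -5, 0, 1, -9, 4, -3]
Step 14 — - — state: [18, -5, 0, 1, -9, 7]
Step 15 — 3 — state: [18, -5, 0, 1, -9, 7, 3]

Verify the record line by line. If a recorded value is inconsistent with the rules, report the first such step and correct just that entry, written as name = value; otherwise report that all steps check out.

step 5, top = -12

Recomputing the run from the initial state:
step 1: [0]
step 2: [0, -4]
step 3: [-4]
step 4: [-4, 3]
step 5: [-12]
step 6: [-12, -3]
step 7: [36]
step 8: [36, -5]
step 9: [36, -5, 0]
step 10: [36, -5, 0, 1]
step 11: [36, -5, 0, 1, -9]
step 12: [36, -5, 0, 1, -9, 4]
step 13: [36, -5, 0, 1, -9, 4, -3]
step 14: [36, -5, 0, 1, -9, 7]
step 15: [36, -5, 0, 1, -9, 7, 3]
The first disagreement with the record is at step 5, where the value should be top = -12.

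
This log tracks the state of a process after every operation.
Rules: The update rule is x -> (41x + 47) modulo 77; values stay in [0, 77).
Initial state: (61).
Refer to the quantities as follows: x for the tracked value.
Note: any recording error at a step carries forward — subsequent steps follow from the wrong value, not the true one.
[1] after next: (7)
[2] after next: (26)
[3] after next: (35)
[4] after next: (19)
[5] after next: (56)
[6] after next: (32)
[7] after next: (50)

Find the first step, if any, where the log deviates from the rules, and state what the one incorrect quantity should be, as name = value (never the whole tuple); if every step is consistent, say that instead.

step 1: x = (41*61 + 47) mod 77 = 7 -> consistent with the log
step 2: x = (41*7 + 47) mod 77 = 26 -> verified
step 3: x = (41*26 + 47) mod 77 = 35 -> same as recorded
step 4: x = (41*35 + 47) mod 77 = 19 -> same as recorded
step 5: x = (41*19 + 47) mod 77 = 56 -> verified
step 6: x = (41*56 + 47) mod 77 = 33 -> not what was recorded
The earliest wrong entry is at step 6: it should read x = 33.

step 6, x = 33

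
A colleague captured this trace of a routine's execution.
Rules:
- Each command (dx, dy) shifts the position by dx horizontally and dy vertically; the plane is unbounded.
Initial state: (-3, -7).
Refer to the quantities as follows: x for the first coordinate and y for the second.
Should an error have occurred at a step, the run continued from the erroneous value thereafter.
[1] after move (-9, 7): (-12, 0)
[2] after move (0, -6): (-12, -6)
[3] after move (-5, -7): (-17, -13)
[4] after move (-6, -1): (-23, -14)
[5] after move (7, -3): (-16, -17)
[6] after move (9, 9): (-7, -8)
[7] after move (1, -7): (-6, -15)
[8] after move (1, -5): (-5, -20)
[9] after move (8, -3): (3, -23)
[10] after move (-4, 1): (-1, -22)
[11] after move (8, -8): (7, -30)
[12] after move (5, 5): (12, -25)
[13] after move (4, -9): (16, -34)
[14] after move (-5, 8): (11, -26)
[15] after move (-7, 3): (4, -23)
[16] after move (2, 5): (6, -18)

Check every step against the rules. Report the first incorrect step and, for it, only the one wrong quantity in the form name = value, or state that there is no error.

no error

step 1: x = -3 + (-9) = -12, y = -7 + (7) = 0 -> agrees with the trace
step 2: x = -12 + (0) = -12, y = 0 + (-6) = -6 -> exactly as logged
step 3: x = -12 + (-5) = -17, y = -6 + (-7) = -13 -> same as recorded
step 4: x = -17 + (-6) = -23, y = -13 + (-1) = -14 -> same as recorded
step 5: x = -23 + (7) = -16, y = -14 + (-3) = -17 -> same as recorded
step 6: x = -16 + (9) = -7, y = -17 + (9) = -8 -> exactly as logged
step 7: x = -7 + (1) = -6, y = -8 + (-7) = -15 -> no discrepancy
step 8: x = -6 + (1) = -5, y = -15 + (-5) = -20 -> in agreement
step 9: x = -5 + (8) = 3, y = -20 + (-3) = -23 -> no discrepancy
step 10: x = 3 + (-4) = -1, y = -23 + (1) = -22 -> in agreement
step 11: x = -1 + (8) = 7, y = -22 + (-8) = -30 -> no discrepancy
step 12: x = 7 + (5) = 12, y = -30 + (5) = -25 -> in agreement
step 13: x = 12 + (4) = 16, y = -25 + (-9) = -34 -> in agreement
step 14: x = 16 + (-5) = 11, y = -34 + (8) = -26 -> verified
step 15: x = 11 + (-7) = 4, y = -26 + (3) = -23 -> agrees with the trace
step 16: x = 4 + (2) = 6, y = -23 + (5) = -18 -> matches
Each recorded entry agrees with the recomputation.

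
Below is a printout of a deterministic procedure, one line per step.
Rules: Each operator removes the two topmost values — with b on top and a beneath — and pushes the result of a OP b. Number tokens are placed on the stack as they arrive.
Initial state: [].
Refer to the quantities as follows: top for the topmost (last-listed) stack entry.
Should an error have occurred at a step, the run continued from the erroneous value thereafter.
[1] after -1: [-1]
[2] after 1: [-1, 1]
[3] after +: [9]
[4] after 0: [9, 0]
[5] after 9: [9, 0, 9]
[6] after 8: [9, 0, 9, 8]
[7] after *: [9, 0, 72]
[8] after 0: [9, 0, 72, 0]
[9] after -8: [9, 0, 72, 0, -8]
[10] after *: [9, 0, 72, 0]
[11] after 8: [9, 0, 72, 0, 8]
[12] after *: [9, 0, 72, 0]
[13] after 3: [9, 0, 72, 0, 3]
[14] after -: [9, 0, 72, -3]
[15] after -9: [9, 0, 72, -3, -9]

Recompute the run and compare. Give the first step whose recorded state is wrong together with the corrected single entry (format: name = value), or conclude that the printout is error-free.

Step 1: push -1: top = -1 — same as recorded.
Step 2: push 1: top = 1 — agrees with the printout.
Step 3: -1 + 1 = 0 — the printout disagrees here.
The audit stops at step 3: the recorded entry is wrong and should be top = 0.

step 3, top = 0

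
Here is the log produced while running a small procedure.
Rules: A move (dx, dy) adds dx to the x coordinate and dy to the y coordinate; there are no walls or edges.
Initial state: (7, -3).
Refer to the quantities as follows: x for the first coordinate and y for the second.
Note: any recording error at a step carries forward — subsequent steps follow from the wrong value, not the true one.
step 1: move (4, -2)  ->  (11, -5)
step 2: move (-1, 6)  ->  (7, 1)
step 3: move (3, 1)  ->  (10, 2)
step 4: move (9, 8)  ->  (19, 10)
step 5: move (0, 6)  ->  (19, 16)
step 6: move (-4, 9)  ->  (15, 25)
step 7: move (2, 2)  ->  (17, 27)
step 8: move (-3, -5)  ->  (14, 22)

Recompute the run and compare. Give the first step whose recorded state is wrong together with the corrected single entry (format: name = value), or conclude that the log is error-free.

Step 1: x = 7 + (4) = 11, y = -3 + (-2) = -5 — agrees with the log.
Step 2: x = 11 + (-1) = 10, y = -5 + (6) = 1 — a discrepancy with the log.
That makes step 2 the first incorrect line — x = 10 is what it should show.

step 2, x = 10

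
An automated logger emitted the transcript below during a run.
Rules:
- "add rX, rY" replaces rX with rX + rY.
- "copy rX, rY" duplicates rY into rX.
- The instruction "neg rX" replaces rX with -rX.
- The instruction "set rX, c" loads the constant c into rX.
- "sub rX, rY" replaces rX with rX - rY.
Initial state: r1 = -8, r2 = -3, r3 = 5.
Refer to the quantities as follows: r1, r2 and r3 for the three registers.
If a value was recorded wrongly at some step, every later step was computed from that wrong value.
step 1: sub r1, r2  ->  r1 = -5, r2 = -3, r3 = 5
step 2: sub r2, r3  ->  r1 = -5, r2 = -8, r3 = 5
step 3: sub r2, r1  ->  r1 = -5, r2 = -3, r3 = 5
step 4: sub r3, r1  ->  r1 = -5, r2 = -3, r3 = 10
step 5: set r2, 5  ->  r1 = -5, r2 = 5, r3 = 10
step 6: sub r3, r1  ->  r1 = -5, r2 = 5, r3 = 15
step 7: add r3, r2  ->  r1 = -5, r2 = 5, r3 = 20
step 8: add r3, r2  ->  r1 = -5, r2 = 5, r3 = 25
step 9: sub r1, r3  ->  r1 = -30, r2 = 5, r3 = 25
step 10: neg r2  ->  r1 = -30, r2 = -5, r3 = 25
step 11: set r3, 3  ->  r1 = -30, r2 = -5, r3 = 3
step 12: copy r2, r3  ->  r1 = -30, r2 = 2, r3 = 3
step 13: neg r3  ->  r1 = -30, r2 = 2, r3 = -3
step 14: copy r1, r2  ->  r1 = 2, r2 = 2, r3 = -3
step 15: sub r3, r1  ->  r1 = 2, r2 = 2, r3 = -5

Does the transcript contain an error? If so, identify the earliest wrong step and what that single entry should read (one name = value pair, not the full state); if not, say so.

Recomputing the run from the initial state:
step 1: r1 = -5, r2 = -3, r3 = 5
step 2: r1 = -5, r2 = -8, r3 = 5
step 3: r1 = -5, r2 = -3, r3 = 5
step 4: r1 = -5, r2 = -3, r3 = 10
step 5: r1 = -5, r2 = 5, r3 = 10
step 6: r1 = -5, r2 = 5, r3 = 15
step 7: r1 = -5, r2 = 5, r3 = 20
step 8: r1 = -5, r2 = 5, r3 = 25
step 9: r1 = -30, r2 = 5, r3 = 25
step 10: r1 = -30, r2 = -5, r3 = 25
step 11: r1 = -30, r2 = -5, r3 = 3
step 12: r1 = -30, r2 = 3, r3 = 3
step 13: r1 = -30, r2 = 3, r3 = -3
step 14: r1 = 3, r2 = 3, r3 = -3
step 15: r1 = 3, r2 = 3, r3 = -6
The first disagreement with the transcript is at step 12, where the value should be r2 = 3.

step 12, r2 = 3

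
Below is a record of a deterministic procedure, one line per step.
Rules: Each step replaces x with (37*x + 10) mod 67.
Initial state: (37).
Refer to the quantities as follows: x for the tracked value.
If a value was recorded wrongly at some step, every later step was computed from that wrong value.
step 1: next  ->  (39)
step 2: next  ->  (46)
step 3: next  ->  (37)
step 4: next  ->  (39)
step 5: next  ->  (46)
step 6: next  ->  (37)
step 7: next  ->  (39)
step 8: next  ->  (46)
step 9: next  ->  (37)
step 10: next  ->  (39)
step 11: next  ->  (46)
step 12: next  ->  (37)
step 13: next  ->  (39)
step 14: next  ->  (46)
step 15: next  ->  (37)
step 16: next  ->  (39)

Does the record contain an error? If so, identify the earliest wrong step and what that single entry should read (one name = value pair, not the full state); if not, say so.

Recomputing the run from the initial state:
step 1: x = 39
step 2: x = 46
step 3: x = 37
step 4: x = 39
step 5: x = 46
step 6: x = 37
step 7: x = 39
step 8: x = 46
step 9: x = 37
step 10: x = 39
step 11: x = 46
step 12: x = 37
step 13: x = 39
step 14: x = 46
step 15: x = 37
step 16: x = 39
This matches the record at every step.

no error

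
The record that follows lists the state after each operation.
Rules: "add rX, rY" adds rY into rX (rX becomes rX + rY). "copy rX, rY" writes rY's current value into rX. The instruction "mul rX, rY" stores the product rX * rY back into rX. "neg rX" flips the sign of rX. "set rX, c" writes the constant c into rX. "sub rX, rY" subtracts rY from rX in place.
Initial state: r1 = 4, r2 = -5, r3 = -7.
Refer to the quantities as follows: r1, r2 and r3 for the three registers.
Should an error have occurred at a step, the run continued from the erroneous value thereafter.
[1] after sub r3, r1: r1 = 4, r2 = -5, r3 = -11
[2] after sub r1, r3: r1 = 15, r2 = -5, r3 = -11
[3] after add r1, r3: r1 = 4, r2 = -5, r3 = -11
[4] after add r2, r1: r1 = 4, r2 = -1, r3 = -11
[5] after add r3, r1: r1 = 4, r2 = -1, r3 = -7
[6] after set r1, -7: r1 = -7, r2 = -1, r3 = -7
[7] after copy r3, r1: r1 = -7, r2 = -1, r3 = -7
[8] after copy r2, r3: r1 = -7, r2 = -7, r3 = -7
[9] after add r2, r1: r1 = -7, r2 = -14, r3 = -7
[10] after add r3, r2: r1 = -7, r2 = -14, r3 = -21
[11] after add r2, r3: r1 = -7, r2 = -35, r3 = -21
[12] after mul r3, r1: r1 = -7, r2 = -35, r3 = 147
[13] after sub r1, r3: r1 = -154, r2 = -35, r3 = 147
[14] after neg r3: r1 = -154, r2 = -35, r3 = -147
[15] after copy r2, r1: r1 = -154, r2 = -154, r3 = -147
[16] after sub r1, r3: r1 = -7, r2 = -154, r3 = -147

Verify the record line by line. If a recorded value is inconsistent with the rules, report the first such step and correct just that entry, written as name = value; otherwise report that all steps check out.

no error

step 1: r3 = -7 - 4 = -11 -> in agreement
step 2: r1 = 4 - -11 = 15 -> in agreement
step 3: r1 = 15 + -11 = 4 -> exactly as logged
step 4: r2 = -5 + 4 = -1 -> verified
step 5: r3 = -11 + 4 = -7 -> verified
step 6: r1 = -7 -> checks out
step 7: r3 = -7 -> matches
step 8: r2 = -7 -> confirmed correct
step 9: r2 = -7 + -7 = -14 -> checks out
step 10: r3 = -7 + -14 = -21 -> verified
step 11: r2 = -14 + -21 = -35 -> matches
step 12: r3 = -21 * -7 = 147 -> checks out
step 13: r1 = -7 - 147 = -154 -> in agreement
step 14: r3 = -(147) = -147 -> verified
step 15: r2 = -154 -> matches
step 16: r1 = -154 - -147 = -7 -> checks out
The recomputation confirms every line.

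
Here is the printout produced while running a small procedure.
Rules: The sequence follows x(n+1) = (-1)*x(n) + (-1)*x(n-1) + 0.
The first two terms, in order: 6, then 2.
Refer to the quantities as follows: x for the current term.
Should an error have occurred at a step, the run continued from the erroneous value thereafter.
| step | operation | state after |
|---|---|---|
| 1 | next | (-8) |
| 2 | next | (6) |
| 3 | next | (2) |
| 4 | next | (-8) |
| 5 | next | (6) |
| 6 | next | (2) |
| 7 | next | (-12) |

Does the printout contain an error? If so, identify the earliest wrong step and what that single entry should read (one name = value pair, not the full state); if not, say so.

Step 1: x = -1*(2) + (-1)*(6) + (0) = -8 — same as recorded.
Step 2: x = -1*(-8) + (-1)*(2) + (0) = 6 — same as recorded.
Step 3: x = -1*(6) + (-1)*(-8) + (0) = 2 — matches.
Step 4: x = -1*(2) + (-1)*(6) + (0) = -8 — confirmed correct.
Step 5: x = -1*(-8) + (-1)*(2) + (0) = 6 — matches.
Step 6: x = -1*(6) + (-1)*(-8) + (0) = 2 — matches.
Step 7: x = -1*(2) + (-1)*(6) + (0) = -8 — the recorded entry deviates here.
The audit stops at step 7: the recorded entry is wrong and should be x = -8.

step 7, x = -8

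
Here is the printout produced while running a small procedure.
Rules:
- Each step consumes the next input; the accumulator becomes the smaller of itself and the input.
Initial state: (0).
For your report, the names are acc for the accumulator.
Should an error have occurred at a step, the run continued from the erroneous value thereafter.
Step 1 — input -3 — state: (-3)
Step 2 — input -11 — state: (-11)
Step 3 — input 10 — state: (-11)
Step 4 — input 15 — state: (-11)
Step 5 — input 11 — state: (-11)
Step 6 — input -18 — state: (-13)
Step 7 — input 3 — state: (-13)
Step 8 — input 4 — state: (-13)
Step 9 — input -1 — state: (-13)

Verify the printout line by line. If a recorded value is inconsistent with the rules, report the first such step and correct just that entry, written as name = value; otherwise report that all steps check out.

step 1: acc = min(0, -3) = -3 -> same as recorded
step 2: acc = min(-3, -11) = -11 -> checks out
step 3: acc = min(-11, 10) = -11 -> in agreement
step 4: acc = min(-11, 15) = -11 -> same as recorded
step 5: acc = min(-11, 11) = -11 -> no discrepancy
step 6: acc = min(-11, -18) = -18 -> the printout disagrees here
So the first discrepancy is step 6, where the right value is acc = -18.

step 6, acc = -18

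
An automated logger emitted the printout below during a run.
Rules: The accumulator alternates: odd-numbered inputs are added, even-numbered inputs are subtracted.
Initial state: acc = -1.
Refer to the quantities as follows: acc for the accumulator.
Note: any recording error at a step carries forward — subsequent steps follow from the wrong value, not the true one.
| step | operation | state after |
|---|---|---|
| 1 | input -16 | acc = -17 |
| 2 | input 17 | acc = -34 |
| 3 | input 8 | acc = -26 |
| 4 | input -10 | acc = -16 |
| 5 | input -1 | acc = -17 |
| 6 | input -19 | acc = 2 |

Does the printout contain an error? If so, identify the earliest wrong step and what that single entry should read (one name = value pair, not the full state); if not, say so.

Recomputing the run from the initial state:
step 1: acc = -17
step 2: acc = -34
step 3: acc = -26
step 4: acc = -16
step 5: acc = -17
step 6: acc = 2
This matches the printout at every step.

no error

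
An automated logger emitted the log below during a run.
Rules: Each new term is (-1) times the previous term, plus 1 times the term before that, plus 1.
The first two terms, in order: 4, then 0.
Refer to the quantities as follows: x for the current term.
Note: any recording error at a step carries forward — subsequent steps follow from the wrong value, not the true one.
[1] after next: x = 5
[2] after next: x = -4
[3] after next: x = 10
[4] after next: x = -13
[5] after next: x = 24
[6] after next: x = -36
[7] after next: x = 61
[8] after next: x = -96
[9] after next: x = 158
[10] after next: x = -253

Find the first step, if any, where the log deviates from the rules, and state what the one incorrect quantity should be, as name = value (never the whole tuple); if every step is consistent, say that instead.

no error

1. x = -1*(0) + (1)*(4) + (1) = 5 (consistent with the log)
2. x = -1*(5) + (1)*(0) + (1) = -4 (matches)
3. x = -1*(-4) + (1)*(5) + (1) = 10 (consistent with the log)
4. x = -1*(10) + (1)*(-4) + (1) = -13 (consistent with the log)
5. x = -1*(-13) + (1)*(10) + (1) = 24 (exactly as logged)
6. x = -1*(24) + (1)*(-13) + (1) = -36 (agrees with the log)
7. x = -1*(-36) + (1)*(24) + (1) = 61 (matches)
8. x = -1*(61) + (1)*(-36) + (1) = -96 (no discrepancy)
9. x = -1*(-96) + (1)*(61) + (1) = 158 (no discrepancy)
10. x = -1*(158) + (1)*(-96) + (1) = -253 (agrees with the log)
All entries verified; no error found.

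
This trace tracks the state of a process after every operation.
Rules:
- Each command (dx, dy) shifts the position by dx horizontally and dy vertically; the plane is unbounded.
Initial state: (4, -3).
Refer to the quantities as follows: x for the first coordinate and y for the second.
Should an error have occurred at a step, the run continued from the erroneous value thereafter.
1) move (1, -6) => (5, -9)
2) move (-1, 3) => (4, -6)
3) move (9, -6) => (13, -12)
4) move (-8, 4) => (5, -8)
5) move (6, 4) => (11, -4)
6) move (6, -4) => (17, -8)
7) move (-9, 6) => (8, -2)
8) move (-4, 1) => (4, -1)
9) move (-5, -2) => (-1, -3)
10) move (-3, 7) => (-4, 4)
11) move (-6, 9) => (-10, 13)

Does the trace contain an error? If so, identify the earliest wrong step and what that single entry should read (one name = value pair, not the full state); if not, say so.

step 1: x = 4 + (1) = 5, y = -3 + (-6) = -9 -> verified
step 2: x = 5 + (-1) = 4, y = -9 + (3) = -6 -> matches
step 3: x = 4 + (9) = 13, y = -6 + (-6) = -12 -> checks out
step 4: x = 13 + (-8) = 5, y = -12 + (4) = -8 -> confirmed correct
step 5: x = 5 + (6) = 11, y = -8 + (4) = -4 -> no discrepancy
step 6: x = 11 + (6) = 17, y = -4 + (-4) = -8 -> no discrepancy
step 7: x = 17 + (-9) = 8, y = -8 + (6) = -2 -> same as recorded
step 8: x = 8 + (-4) = 4, y = -2 + (1) = -1 -> checks out
step 9: x = 4 + (-5) = -1, y = -1 + (-2) = -3 -> in agreement
step 10: x = -1 + (-3) = -4, y = -3 + (7) = 4 -> agrees with the trace
step 11: x = -4 + (-6) = -10, y = 4 + (9) = 13 -> confirmed correct
Each recorded entry agrees with the recomputation.

no error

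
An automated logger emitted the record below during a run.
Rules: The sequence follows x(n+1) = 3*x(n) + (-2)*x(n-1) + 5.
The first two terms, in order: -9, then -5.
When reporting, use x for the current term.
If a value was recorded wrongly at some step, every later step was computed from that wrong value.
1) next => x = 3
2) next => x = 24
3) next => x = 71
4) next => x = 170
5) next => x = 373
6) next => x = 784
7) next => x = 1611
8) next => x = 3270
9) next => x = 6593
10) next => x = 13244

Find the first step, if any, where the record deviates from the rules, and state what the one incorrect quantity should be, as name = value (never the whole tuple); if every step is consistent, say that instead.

step 1, x = 8

step 1: x = 3*(-5) + (-2)*(-9) + (5) = 8 -> a discrepancy with the record
That makes step 1 the first incorrect line — x = 8 is what it should show.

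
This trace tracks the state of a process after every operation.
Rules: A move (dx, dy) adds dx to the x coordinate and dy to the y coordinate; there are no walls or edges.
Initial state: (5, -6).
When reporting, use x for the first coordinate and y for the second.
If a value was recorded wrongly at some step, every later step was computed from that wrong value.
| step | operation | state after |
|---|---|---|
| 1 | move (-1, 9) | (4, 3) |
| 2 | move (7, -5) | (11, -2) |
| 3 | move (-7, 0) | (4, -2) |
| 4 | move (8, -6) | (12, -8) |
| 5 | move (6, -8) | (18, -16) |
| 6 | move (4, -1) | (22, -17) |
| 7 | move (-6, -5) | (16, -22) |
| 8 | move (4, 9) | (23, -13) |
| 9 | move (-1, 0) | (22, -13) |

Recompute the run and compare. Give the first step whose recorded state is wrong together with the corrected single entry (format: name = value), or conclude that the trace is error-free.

step 8, x = 20

1. x = 5 + (-1) = 4, y = -6 + (9) = 3 (consistent with the trace)
2. x = 4 + (7) = 11, y = 3 + (-5) = -2 (same as recorded)
3. x = 11 + (-7) = 4, y = -2 + (0) = -2 (verified)
4. x = 4 + (8) = 12, y = -2 + (-6) = -8 (exactly as logged)
5. x = 12 + (6) = 18, y = -8 + (-8) = -16 (agrees with the trace)
6. x = 18 + (4) = 22, y = -16 + (-1) = -17 (verified)
7. x = 22 + (-6) = 16, y = -17 + (-5) = -22 (confirmed correct)
8. x = 16 + (4) = 20, y = -22 + (9) = -13 (the entry is off here)
So the first discrepancy is step 8, where the right value is x = 20.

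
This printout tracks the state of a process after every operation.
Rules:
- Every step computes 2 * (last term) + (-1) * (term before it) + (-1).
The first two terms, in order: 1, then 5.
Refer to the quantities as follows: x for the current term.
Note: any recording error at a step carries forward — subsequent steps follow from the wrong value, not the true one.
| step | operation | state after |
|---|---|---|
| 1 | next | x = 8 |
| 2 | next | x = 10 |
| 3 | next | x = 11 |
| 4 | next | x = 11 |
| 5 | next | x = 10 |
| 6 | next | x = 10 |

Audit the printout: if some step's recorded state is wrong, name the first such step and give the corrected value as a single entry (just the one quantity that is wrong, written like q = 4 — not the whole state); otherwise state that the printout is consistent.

step 1: x = 2*(5) + (-1)*(1) + (-1) = 8 -> consistent with the printout
step 2: x = 2*(8) + (-1)*(5) + (-1) = 10 -> no discrepancy
step 3: x = 2*(10) + (-1)*(8) + (-1) = 11 -> exactly as logged
step 4: x = 2*(11) + (-1)*(10) + (-1) = 11 -> agrees with the printout
step 5: x = 2*(11) + (-1)*(11) + (-1) = 10 -> exactly as logged
step 6: x = 2*(10) + (-1)*(11) + (-1) = 8 -> the recorded entry deviates here
Conclusion: step 6 carries the first error; the entry should be x = 8.

step 6, x = 8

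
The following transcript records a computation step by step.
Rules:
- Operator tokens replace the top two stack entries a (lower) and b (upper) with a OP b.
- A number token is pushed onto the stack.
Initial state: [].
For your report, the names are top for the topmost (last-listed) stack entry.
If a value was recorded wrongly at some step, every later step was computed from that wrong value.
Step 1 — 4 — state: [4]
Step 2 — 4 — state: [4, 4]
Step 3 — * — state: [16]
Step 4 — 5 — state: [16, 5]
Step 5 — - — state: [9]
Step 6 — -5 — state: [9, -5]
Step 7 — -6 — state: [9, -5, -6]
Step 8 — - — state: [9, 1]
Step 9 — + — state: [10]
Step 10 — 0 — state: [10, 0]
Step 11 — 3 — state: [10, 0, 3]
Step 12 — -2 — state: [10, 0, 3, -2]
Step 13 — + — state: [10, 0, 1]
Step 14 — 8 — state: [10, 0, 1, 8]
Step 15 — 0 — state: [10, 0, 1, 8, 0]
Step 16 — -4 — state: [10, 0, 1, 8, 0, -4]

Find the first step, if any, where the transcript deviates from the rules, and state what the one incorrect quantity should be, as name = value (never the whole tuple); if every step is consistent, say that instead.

Recomputing the run from the initial state:
step 1: [4]
step 2: [4, 4]
step 3: [16]
step 4: [16, 5]
step 5: [11]
step 6: [11, -5]
step 7: [11, -5, -6]
step 8: [11, 1]
step 9: [12]
step 10: [12, 0]
step 11: [12, 0, 3]
step 12: [12, 0, 3, -2]
step 13: [12, 0, 1]
step 14: [12, 0, 1, 8]
step 15: [12, 0, 1, 8, 0]
step 16: [12, 0, 1, 8, 0, -4]
The first disagreement with the transcript is at step 5, where the value should be top = 11.

step 5, top = 11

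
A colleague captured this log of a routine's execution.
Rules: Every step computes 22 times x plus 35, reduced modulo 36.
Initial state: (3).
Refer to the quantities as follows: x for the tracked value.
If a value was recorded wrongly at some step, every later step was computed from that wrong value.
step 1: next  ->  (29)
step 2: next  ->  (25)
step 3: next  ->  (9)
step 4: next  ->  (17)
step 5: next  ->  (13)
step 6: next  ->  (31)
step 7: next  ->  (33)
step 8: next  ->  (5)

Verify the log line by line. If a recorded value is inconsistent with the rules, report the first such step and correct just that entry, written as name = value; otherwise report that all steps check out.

step 6, x = 33

step 1: x = (22*3 + 35) mod 36 = 29 -> consistent with the log
step 2: x = (22*29 + 35) mod 36 = 25 -> same as recorded
step 3: x = (22*25 + 35) mod 36 = 9 -> no discrepancy
step 4: x = (22*9 + 35) mod 36 = 17 -> consistent with the log
step 5: x = (22*17 + 35) mod 36 = 13 -> exactly as logged
step 6: x = (22*13 + 35) mod 36 = 33 -> the log disagrees here
The earliest wrong entry is at step 6: it should read x = 33.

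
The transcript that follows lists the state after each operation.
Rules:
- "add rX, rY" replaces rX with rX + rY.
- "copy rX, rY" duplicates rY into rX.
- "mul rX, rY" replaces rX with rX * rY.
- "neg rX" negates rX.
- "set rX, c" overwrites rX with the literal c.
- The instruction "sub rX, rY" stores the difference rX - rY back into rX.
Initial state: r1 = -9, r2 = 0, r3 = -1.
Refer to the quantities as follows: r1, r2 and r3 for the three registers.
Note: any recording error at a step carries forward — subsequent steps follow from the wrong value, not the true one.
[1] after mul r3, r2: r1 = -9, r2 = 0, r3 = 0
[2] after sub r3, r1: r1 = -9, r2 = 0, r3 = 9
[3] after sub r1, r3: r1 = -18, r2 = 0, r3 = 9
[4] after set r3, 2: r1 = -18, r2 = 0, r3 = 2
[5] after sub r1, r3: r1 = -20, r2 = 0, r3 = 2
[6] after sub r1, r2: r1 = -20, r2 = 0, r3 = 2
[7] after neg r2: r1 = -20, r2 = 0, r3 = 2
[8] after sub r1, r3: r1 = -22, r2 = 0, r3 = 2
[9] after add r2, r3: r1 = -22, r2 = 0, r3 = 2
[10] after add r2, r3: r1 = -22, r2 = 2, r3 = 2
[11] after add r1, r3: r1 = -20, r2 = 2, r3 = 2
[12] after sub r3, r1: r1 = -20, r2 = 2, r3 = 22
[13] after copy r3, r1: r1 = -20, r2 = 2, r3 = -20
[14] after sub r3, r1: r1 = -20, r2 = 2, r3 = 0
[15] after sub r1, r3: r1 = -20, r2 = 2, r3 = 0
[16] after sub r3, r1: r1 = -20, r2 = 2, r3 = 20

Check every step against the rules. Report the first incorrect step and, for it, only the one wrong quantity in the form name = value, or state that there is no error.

step 9, r2 = 2

Recomputing the run from the initial state:
step 1: r1 = -9, r2 = 0, r3 = 0
step 2: r1 = -9, r2 = 0, r3 = 9
step 3: r1 = -18, r2 = 0, r3 = 9
step 4: r1 = -18, r2 = 0, r3 = 2
step 5: r1 = -20, r2 = 0, r3 = 2
step 6: r1 = -20, r2 = 0, r3 = 2
step 7: r1 = -20, r2 = 0, r3 = 2
step 8: r1 = -22, r2 = 0, r3 = 2
step 9: r1 = -22, r2 = 2, r3 = 2
step 10: r1 = -22, r2 = 4, r3 = 2
step 11: r1 = -20, r2 = 4, r3 = 2
step 12: r1 = -20, r2 = 4, r3 = 22
step 13: r1 = -20, r2 = 4, r3 = -20
step 14: r1 = -20, r2 = 4, r3 = 0
step 15: r1 = -20, r2 = 4, r3 = 0
step 16: r1 = -20, r2 = 4, r3 = 20
The first disagreement with the transcript is at step 9, where the value should be r2 = 2.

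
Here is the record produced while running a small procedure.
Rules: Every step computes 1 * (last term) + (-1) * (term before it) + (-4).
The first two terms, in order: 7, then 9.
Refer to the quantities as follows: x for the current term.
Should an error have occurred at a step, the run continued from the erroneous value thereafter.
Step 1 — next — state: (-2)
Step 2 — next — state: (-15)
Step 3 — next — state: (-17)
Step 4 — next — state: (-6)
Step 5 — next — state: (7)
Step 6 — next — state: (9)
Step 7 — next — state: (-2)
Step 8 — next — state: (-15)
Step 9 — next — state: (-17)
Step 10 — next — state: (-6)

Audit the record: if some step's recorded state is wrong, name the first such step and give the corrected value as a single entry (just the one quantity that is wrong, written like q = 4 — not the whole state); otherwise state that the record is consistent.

Recomputing the run from the initial state:
step 1: x = -2
step 2: x = -15
step 3: x = -17
step 4: x = -6
step 5: x = 7
step 6: x = 9
step 7: x = -2
step 8: x = -15
step 9: x = -17
step 10: x = -6
This matches the record at every step.

no error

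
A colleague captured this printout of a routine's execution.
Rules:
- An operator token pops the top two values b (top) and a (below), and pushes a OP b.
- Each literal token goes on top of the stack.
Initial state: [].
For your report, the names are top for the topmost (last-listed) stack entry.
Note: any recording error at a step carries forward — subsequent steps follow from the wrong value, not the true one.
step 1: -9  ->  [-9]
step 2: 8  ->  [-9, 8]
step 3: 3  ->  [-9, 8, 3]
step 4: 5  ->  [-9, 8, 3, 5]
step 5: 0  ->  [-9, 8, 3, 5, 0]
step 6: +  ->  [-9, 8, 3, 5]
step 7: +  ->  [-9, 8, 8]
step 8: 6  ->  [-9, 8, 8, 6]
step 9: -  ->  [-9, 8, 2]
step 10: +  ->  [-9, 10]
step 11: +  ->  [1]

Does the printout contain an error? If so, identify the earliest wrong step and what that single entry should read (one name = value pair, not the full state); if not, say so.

step 1: push -9: top = -9 -> matches
step 2: push 8: top = 8 -> exactly as logged
step 3: push 3: top = 3 -> confirmed correct
step 4: push 5: top = 5 -> matches
step 5: push 0: top = 0 -> verified
step 6: 5 + 0 = 5 -> same as recorded
step 7: 3 + 5 = 8 -> in agreement
step 8: push 6: top = 6 -> checks out
step 9: 8 - 6 = 2 -> consistent with the printout
step 10: 8 + 2 = 10 -> matches
step 11: -9 + 10 = 1 -> verified
The recomputation confirms every line.

no error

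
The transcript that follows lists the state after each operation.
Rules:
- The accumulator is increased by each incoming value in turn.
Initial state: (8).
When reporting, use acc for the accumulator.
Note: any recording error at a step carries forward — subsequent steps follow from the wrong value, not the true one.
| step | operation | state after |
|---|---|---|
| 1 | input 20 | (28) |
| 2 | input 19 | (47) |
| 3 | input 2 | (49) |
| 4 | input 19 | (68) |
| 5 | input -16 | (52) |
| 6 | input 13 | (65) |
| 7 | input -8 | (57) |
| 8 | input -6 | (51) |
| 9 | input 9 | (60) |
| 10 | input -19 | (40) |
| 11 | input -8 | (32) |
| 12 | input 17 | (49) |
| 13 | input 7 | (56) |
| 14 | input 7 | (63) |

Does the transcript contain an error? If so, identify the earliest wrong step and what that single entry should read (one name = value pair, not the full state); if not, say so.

Recomputing the run from the initial state:
step 1: acc = 28
step 2: acc = 47
step 3: acc = 49
step 4: acc = 68
step 5: acc = 52
step 6: acc = 65
step 7: acc = 57
step 8: acc = 51
step 9: acc = 60
step 10: acc = 41
step 11: acc = 33
step 12: acc = 50
step 13: acc = 57
step 14: acc = 64
The first disagreement with the transcript is at step 10, where the value should be acc = 41.

step 10, acc = 41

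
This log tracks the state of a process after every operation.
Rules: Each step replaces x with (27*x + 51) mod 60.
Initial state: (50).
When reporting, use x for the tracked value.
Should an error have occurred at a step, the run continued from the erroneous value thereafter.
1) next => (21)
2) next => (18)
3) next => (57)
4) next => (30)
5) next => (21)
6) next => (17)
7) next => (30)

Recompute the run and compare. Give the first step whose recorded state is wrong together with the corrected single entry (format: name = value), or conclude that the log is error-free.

step 6, x = 18

1. x = (27*50 + 51) mod 60 = 21 (verified)
2. x = (27*21 + 51) mod 60 = 18 (matches)
3. x = (27*18 + 51) mod 60 = 57 (checks out)
4. x = (27*57 + 51) mod 60 = 30 (confirmed correct)
5. x = (27*30 + 51) mod 60 = 21 (agrees with the log)
6. x = (27*21 + 51) mod 60 = 18 (the log has a different value)
The audit stops at step 6: the recorded entry is wrong and should be x = 18.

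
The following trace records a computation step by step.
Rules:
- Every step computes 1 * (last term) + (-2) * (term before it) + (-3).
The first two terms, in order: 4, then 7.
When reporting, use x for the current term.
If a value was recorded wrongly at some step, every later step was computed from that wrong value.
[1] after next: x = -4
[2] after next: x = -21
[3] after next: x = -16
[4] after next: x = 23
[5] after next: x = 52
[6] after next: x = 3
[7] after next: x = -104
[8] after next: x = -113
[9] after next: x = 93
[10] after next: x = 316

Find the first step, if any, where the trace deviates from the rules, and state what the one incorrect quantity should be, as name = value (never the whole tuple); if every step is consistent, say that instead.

Step 1: x = 1*(7) + (-2)*(4) + (-3) = -4 — verified.
Step 2: x = 1*(-4) + (-2)*(7) + (-3) = -21 — confirmed correct.
Step 3: x = 1*(-21) + (-2)*(-4) + (-3) = -16 — matches.
Step 4: x = 1*(-16) + (-2)*(-21) + (-3) = 23 — agrees with the trace.
Step 5: x = 1*(23) + (-2)*(-16) + (-3) = 52 — same as recorded.
Step 6: x = 1*(52) + (-2)*(23) + (-3) = 3 — no discrepancy.
Step 7: x = 1*(3) + (-2)*(52) + (-3) = -104 — consistent with the trace.
Step 8: x = 1*(-104) + (-2)*(3) + (-3) = -113 — no discrepancy.
Step 9: x = 1*(-113) + (-2)*(-104) + (-3) = 92 — first mismatch against the trace.
That makes step 9 the first incorrect line — x = 92 is what it should show.

step 9, x = 92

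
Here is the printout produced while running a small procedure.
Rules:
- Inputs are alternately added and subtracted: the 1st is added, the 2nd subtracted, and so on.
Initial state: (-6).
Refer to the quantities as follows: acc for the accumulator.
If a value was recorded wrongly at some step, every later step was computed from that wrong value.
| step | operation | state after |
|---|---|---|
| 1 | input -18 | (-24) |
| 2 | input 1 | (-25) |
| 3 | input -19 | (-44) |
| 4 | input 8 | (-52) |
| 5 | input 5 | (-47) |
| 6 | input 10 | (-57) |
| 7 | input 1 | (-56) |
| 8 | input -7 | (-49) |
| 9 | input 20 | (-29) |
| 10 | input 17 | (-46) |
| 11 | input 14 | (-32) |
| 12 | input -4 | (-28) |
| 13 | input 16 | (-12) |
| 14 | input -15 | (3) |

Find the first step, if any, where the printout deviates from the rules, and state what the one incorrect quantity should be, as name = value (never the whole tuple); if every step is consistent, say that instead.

step 1: acc = -6 + -18 = -24 -> exactly as logged
step 2: acc = -24 - 1 = -25 -> no discrepancy
step 3: acc = -25 + -19 = -44 -> consistent with the printout
step 4: acc = -44 - 8 = -52 -> confirmed correct
step 5: acc = -52 + 5 = -47 -> exactly as logged
step 6: acc = -47 - 10 = -57 -> consistent with the printout
step 7: acc = -57 + 1 = -56 -> no discrepancy
step 8: acc = -56 - -7 = -49 -> verified
step 9: acc = -49 + 20 = -29 -> verified
step 10: acc = -29 - 17 = -46 -> agrees with the printout
step 11: acc = -46 + 14 = -32 -> exactly as logged
step 12: acc = -32 - -4 = -28 -> verified
step 13: acc = -28 + 16 = -12 -> checks out
step 14: acc = -12 - -15 = 3 -> matches
Every step is consistent.

no error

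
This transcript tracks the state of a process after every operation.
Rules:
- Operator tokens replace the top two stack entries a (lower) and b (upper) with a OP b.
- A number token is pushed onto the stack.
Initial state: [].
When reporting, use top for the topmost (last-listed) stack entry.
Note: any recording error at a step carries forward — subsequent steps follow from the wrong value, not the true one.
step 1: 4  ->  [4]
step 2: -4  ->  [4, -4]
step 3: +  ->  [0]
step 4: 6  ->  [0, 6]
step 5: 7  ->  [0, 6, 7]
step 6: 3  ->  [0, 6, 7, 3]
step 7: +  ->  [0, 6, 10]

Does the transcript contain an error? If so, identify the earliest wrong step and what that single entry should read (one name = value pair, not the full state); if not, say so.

no error

Step 1: push 4: top = 4 — no discrepancy.
Step 2: push -4: top = -4 — no discrepancy.
Step 3: 4 + -4 = 0 — matches.
Step 4: push 6: top = 6 — matches.
Step 5: push 7: top = 7 — confirmed correct.
Step 6: push 3: top = 3 — matches.
Step 7: 7 + 3 = 10 — consistent with the transcript.
The whole run recomputes cleanly — no discrepancies.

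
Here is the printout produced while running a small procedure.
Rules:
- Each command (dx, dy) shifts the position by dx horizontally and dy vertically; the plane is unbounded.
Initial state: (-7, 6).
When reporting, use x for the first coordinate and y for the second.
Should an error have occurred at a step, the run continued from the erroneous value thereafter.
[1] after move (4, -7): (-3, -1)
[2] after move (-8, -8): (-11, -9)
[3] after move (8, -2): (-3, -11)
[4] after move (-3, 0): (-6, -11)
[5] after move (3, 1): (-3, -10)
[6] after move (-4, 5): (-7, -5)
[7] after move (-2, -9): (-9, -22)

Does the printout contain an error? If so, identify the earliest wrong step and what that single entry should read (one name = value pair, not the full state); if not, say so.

step 7, y = -14

Step 1: x = -7 + (4) = -3, y = 6 + (-7) = -1 — checks out.
Step 2: x = -3 + (-8) = -11, y = -1 + (-8) = -9 — same as recorded.
Step 3: x = -11 + (8) = -3, y = -9 + (-2) = -11 — matches.
Step 4: x = -3 + (-3) = -6, y = -11 + (0) = -11 — verified.
Step 5: x = -6 + (3) = -3, y = -11 + (1) = -10 — in agreement.
Step 6: x = -3 + (-4) = -7, y = -10 + (5) = -5 — matches.
Step 7: x = -7 + (-2) = -9, y = -5 + (-9) = -14 — the entry is off here.
First incorrect step: 7; the correct value is y = -14.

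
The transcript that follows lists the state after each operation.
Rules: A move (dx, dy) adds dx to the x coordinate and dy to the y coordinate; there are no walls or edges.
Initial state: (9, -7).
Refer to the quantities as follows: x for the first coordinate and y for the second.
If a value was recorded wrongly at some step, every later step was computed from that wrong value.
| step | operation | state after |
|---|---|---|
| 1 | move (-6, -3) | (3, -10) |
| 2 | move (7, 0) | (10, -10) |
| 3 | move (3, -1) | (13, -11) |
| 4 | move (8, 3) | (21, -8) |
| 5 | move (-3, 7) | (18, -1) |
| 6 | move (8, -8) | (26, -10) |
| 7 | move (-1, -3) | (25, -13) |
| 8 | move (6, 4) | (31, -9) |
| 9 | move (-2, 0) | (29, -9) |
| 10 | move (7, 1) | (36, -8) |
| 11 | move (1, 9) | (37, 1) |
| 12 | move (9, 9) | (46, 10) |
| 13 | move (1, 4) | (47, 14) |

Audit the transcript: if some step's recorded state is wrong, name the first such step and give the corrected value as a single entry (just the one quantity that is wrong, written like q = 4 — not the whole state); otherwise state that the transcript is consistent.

step 6, y = -9

step 1: x = 9 + (-6) = 3, y = -7 + (-3) = -10 -> confirmed correct
step 2: x = 3 + (7) = 10, y = -10 + (0) = -10 -> verified
step 3: x = 10 + (3) = 13, y = -10 + (-1) = -11 -> no discrepancy
step 4: x = 13 + (8) = 21, y = -11 + (3) = -8 -> in agreement
step 5: x = 21 + (-3) = 18, y = -8 + (7) = -1 -> matches
step 6: x = 18 + (8) = 26, y = -1 + (-8) = -9 -> the entry is off here
Step 6 is the first one off; corrected, y = -9.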